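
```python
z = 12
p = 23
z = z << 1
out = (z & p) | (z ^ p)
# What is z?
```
Trace:
  z=12
  z=12, p=23
  z=24, p=23
  z=24, p=23, out=31

Final answer: 24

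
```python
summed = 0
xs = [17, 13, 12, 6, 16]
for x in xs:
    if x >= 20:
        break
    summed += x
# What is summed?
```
Trace:
  summed=0
  summed=17, x=17
  summed=30, x=13
  summed=42, x=12
  summed=48, x=6
  summed=64, x=16

Final answer: 64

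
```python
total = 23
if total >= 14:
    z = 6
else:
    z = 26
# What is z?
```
Trace:
  total=23
  total=23, z=6

Final answer: 6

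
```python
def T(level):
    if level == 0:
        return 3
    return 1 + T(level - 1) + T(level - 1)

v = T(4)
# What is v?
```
Call trace (a repeated sub-call is expanded the first time; later identical calls just restate its return value):
T(level=4)
  T(level=3)
    T(level=2)
      T(level=1)
        T(level=0)
        -> return 3
        T(level=0)
        -> return 3
      -> return 7
      T(level=1) -> return 7  (same call as traced above)
    -> return 15
    T(level=2) -> return 15  (same call as traced above)
  -> return 31
  T(level=3) -> return 31  (same call as traced above)
-> return 63

Final answer: 63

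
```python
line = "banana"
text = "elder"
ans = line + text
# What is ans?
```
Trace:
  line='banana'
  line='banana', text='elder'
  line='banana', text='elder', ans='bananaelder'

Final answer: 'bananaelder'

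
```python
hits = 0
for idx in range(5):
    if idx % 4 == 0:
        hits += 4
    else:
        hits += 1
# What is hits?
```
Trace:
  hits=0
  hits=4, idx=0
  hits=5, idx=1
  hits=6, idx=2
  hits=7, idx=3
  hits=11, idx=4

Final answer: 11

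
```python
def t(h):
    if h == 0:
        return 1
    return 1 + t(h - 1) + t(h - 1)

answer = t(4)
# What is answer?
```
Call trace (a repeated sub-call is expanded the first time; later identical calls just restate its return value):
t(h=4)
  t(h=3)
    t(h=2)
      t(h=1)
        t(h=0)
        -> return 1
        t(h=0)
        -> return 1
      -> return 3
      t(h=1) -> return 3  (same call as traced above)
    -> return 7
    t(h=2) -> return 7  (same call as traced above)
  -> return 15
  t(h=3) -> return 15  (same call as traced above)
-> return 31

Final answer: 31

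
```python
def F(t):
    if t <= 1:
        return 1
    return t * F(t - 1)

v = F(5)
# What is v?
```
Call trace:
F(t=5)
  F(t=4)
    F(t=3)
      F(t=2)
        F(t=1)
        -> return 1
      -> return 2
    -> return 6
  -> return 24
-> return 120

Final answer: 120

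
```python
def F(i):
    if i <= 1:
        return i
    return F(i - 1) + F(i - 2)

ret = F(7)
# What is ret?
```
Call trace (a repeated sub-call is expanded the first time; later identical calls just restate its return value):
F(i=7)
  F(i=6)
    F(i=5)
      F(i=4)
        F(i=3)
          F(i=2)
            F(i=1)
            -> return 1
            F(i=0)
            -> return 0
          -> return 1
          F(i=1)
          -> return 1
        -> return 2
        F(i=2) -> return 1  (same call as traced above)
      -> return 3
      F(i=3) -> return 2  (same call as traced above)
    -> return 5
    F(i=4) -> return 3  (same call as traced above)
  -> return 8
  F(i=5) -> return 5  (same call as traced above)
-> return 13

Final answer: 13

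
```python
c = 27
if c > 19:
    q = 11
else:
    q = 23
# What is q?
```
Trace:
  c=27
  c=27, q=11

Final answer: 11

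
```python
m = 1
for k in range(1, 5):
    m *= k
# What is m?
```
Trace:
  m=1
  m=1, k=1
  m=2, k=2
  m=6, k=3
  m=24, k=4

Final answer: 24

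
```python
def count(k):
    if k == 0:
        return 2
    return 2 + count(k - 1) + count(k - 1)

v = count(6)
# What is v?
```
Call trace (a repeated sub-call is expanded the first time; later identical calls just restate its return value):
count(k=6)
  count(k=5)
    count(k=4)
      count(k=3)
        count(k=2)
          count(k=1)
            count(k=0)
            -> return 2
            count(k=0)
            -> return 2
          -> return 6
          count(k=1) -> return 6  (same call as traced above)
        -> return 14
        count(k=2) -> return 14  (same call as traced above)
      -> return 30
      count(k=3) -> return 30  (same call as traced above)
    -> return 62
    count(k=4) -> return 62  (same call as traced above)
  -> return 126
  count(k=5) -> return 126  (same call as traced above)
-> return 254

Final answer: 254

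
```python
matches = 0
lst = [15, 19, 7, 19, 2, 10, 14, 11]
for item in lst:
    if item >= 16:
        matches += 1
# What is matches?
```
Trace:
  matches=0
  matches=0, item=15
  matches=1, item=19
  matches=1, item=7
  matches=2, item=19
  matches=2, item=2
  matches=2, item=10
  matches=2, item=14
  matches=2, item=11

Final answer: 2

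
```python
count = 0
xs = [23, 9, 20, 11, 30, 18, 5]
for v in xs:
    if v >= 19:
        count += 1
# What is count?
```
Trace:
  count=0
  count=1, v=23
  count=1, v=9
  count=2, v=20
  count=2, v=11
  count=3, v=30
  count=3, v=18
  count=3, v=5

Final answer: 3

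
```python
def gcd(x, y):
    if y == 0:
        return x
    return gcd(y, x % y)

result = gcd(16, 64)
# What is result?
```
Call trace:
gcd(x=16, y=64)
  gcd(x=64, y=16)
    gcd(x=16, y=0)
    -> return 16
  -> return 16
-> return 16

Final answer: 16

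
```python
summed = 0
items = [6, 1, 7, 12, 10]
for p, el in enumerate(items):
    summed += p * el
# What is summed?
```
Trace:
  summed=0
  summed=0, p=0, el=6
  summed=1, p=1, el=1
  summed=15, p=2, el=7
  summed=51, p=3, el=12
  summed=91, p=4, el=10

Final answer: 91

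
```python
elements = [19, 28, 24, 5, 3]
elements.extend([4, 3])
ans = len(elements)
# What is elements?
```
Trace:
  elements=[19, 28, 24, 5, 3]
  elements=[19, 28, 24, 5, 3, 4, 3]
  elements=[19, 28, 24, 5, 3, 4, 3], ans=7

Final answer: [19, 28, 24, 5, 3, 4, 3]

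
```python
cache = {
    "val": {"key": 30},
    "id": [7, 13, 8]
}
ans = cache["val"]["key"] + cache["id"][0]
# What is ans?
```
Trace:
  cache={'val': {'key': 30}, 'id': [7, 13, 8]}
  cache={'val': {'key': 30}, 'id': [7, 13, 8]}, ans=37

Final answer: 37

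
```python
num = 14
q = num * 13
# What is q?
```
Trace:
  num=14
  num=14, q=182

Final answer: 182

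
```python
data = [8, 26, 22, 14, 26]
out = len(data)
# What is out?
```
Trace:
  data=[8, 26, 22, 14, 26]
  data=[8, 26, 22, 14, 26], out=5

Final answer: 5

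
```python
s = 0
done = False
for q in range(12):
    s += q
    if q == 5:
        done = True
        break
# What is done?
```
Trace:
  s=0
  s=0, done=False
  s=0, done=False, q=0
  s=1, done=False, q=1
  s=3, done=False, q=2
  s=6, done=False, q=3
  s=10, done=False, q=4
  s=15, done=True, q=5

Final answer: True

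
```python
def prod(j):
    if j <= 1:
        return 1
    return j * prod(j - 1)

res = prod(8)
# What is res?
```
Call trace:
prod(j=8)
  prod(j=7)
    prod(j=6)
      prod(j=5)
        prod(j=4)
          prod(j=3)
            prod(j=2)
              prod(j=1)
              -> return 1
            -> return 2
          -> return 6
        -> return 24
      -> return 120
    -> return 720
  -> return 5040
-> return 40320

Final answer: 40320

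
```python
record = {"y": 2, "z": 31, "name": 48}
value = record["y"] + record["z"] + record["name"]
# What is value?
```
Trace:
  record={'y': 2, 'z': 31, 'name': 48}
  record={'y': 2, 'z': 31, 'name': 48}, value=81

Final answer: 81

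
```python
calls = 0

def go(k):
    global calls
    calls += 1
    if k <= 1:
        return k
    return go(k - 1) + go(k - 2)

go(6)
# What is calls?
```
Call trace (a repeated sub-call is expanded the first time; later identical calls just restate its return value):
go(k=6)
  go(k=5)
    go(k=4)
      go(k=3)
        go(k=2)
          go(k=1)
          -> return 1
          go(k=0)
          -> return 0
        -> return 1
        go(k=1)
        -> return 1
      -> return 2
      go(k=2) -> return 1  (same call as traced above)
    -> return 3
    go(k=3) -> return 2  (same call as traced above)
  -> return 5
  go(k=4) -> return 3  (same call as traced above)
-> return 8

calls is incremented once per call, so count the calls in each subtree. Let C(k) = number of calls made by go(k).
C(0) = C(1) = 1 (base case, no recursion); C(k) = 1 + C(k - 1) + C(k - 2) otherwise.
C(2) = 1 + C(1) + C(0) = 1 + 1 + 1 = 3
C(3) = 1 + C(2) + C(1) = 1 + 3 + 1 = 5
C(4) = 1 + C(3) + C(2) = 1 + 5 + 3 = 9
C(5) = 1 + C(4) + C(3) = 1 + 9 + 5 = 15
C(6) = 1 + C(5) + C(4) = 1 + 15 + 9 = 25
calls = C(6) = 25

Final answer: 25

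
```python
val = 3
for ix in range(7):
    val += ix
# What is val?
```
Trace:
  val=3
  val=3, ix=0
  val=4, ix=1
  val=6, ix=2
  val=9, ix=3
  val=13, ix=4
  val=18, ix=5
  val=24, ix=6

Final answer: 24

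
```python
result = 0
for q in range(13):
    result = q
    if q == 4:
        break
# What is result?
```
Trace:
  result=0
  result=0, q=0
  result=1, q=1
  result=2, q=2
  result=3, q=3
  result=4, q=4

Final answer: 4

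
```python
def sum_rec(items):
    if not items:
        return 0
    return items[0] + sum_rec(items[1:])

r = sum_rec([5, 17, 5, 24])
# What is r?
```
Call trace:
sum_rec(items=[5, 17, 5, 24])
  sum_rec(items=[17, 5, 24])
    sum_rec(items=[5, 24])
      sum_rec(items=[24])
        sum_rec(items=[])
        -> return 0
      -> return 24
    -> return 29
  -> return 46
-> return 51

Final answer: 51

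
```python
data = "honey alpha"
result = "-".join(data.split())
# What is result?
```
Trace:
  data='honey alpha'
  data='honey alpha', result='honey-alpha'

Final answer: 'honey-alpha'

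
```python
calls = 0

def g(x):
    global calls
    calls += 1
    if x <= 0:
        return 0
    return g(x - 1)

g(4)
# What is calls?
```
Call trace:
g(x=4)
  g(x=3)
    g(x=2)
      g(x=1)
        g(x=0)
        -> return 0
      -> return 0
    -> return 0
  -> return 0
-> return 0

calls is incremented once per call. g is entered once for each x = 4, 3, 2, 1, 0 (the x <= 0 call returns without recursing), i.e. 4 + 1 calls.
calls = 5

Final answer: 5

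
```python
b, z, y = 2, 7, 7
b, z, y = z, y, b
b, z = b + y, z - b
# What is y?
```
Trace:
  b=2, z=7, y=7
  b=7, z=7, y=2
  b=9, z=0, y=2

Final answer: 2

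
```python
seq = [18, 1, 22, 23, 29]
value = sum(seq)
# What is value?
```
Trace:
  seq=[18, 1, 22, 23, 29]
  seq=[18, 1, 22, 23, 29], value=93

Final answer: 93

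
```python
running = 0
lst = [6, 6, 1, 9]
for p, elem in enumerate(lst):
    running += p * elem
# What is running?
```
Trace:
  running=0
  running=0, p=0, elem=6
  running=6, p=1, elem=6
  running=8, p=2, elem=1
  running=35, p=3, elem=9

Final answer: 35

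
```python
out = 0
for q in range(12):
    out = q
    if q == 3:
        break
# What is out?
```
Trace:
  out=0
  out=0, q=0
  out=1, q=1
  out=2, q=2
  out=3, q=3

Final answer: 3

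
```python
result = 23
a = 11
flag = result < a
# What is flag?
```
Trace:
  result=23
  result=23, a=11
  result=23, a=11, flag=False

Final answer: False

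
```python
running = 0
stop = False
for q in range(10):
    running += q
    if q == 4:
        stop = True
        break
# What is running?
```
Trace:
  running=0
  running=0, stop=False
  running=0, stop=False, q=0
  running=1, stop=False, q=1
  running=3, stop=False, q=2
  running=6, stop=False, q=3
  running=10, stop=True, q=4

Final answer: 10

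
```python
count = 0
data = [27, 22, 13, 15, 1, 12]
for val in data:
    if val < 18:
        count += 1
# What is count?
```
Trace:
  count=0
  count=0, val=27
  count=0, val=22
  count=1, val=13
  count=2, val=15
  count=3, val=1
  count=4, val=12

Final answer: 4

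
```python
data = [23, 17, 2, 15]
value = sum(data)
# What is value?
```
Trace:
  data=[23, 17, 2, 15]
  data=[23, 17, 2, 15], value=57

Final answer: 57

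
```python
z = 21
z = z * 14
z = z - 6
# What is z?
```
Trace:
  z=21
  z=294
  z=288

Final answer: 288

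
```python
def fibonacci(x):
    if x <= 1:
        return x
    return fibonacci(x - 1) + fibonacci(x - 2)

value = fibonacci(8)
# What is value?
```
Call trace (a repeated sub-call is expanded the first time; later identical calls just restate its return value):
fibonacci(x=8)
  fibonacci(x=7)
    fibonacci(x=6)
      fibonacci(x=5)
        fibonacci(x=4)
          fibonacci(x=3)
            fibonacci(x=2)
              fibonacci(x=1)
              -> return 1
              fibonacci(x=0)
              -> return 0
            -> return 1
            fibonacci(x=1)
            -> return 1
          -> return 2
          fibonacci(x=2) -> return 1  (same call as traced above)
        -> return 3
        fibonacci(x=3) -> return 2  (same call as traced above)
      -> return 5
      fibonacci(x=4) -> return 3  (same call as traced above)
    -> return 8
    fibonacci(x=5) -> return 5  (same call as traced above)
  -> return 13
  fibonacci(x=6) -> return 8  (same call as traced above)
-> return 21

Final answer: 21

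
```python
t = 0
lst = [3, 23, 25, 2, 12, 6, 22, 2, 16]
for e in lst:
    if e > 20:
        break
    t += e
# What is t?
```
Trace:
  t=0
  t=3, e=3
  t=3, e=23

Final answer: 3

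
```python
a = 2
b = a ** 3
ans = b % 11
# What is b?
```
Trace:
  a=2
  a=2, b=8
  a=2, b=8, ans=8

Final answer: 8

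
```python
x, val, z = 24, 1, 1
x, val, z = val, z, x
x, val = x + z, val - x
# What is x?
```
Trace:
  x=24, val=1, z=1
  x=1, val=1, z=24
  x=25, val=0, z=24

Final answer: 25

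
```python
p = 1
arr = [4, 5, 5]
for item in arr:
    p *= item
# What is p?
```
Trace:
  p=1
  p=4, item=4
  p=20, item=5
  p=100, item=5

Final answer: 100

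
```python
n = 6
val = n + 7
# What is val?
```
Trace:
  n=6
  n=6, val=13

Final answer: 13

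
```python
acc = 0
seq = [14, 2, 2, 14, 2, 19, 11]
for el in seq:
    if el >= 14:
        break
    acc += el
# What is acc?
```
Trace:
  acc=0
  acc=0, el=14

Final answer: 0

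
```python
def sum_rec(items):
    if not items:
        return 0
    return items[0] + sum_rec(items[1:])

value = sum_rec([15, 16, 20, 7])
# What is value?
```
Call trace:
sum_rec(items=[15, 16, 20, 7])
  sum_rec(items=[16, 20, 7])
    sum_rec(items=[20, 7])
      sum_rec(items=[7])
        sum_rec(items=[])
        -> return 0
      -> return 7
    -> return 27
  -> return 43
-> return 58

Final answer: 58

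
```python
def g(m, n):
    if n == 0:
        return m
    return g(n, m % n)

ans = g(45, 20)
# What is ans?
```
Call trace:
g(m=45, n=20)
  g(m=20, n=5)
    g(m=5, n=0)
    -> return 5
  -> return 5
-> return 5

Final answer: 5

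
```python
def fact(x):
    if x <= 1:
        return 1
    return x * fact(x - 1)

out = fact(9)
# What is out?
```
Call trace:
fact(x=9)
  fact(x=8)
    fact(x=7)
      fact(x=6)
        fact(x=5)
          fact(x=4)
            fact(x=3)
              fact(x=2)
                fact(x=1)
                -> return 1
              -> return 2
            -> return 6
          -> return 24
        -> return 120
      -> return 720
    -> return 5040
  -> return 40320
-> return 362880

Final answer: 362880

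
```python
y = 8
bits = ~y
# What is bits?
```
Trace:
  y=8
  y=8, bits=-9

Final answer: -9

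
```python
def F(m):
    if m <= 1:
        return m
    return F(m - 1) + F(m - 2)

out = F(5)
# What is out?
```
Call trace (a repeated sub-call is expanded the first time; later identical calls just restate its return value):
F(m=5)
  F(m=4)
    F(m=3)
      F(m=2)
        F(m=1)
        -> return 1
        F(m=0)
        -> return 0
      -> return 1
      F(m=1)
      -> return 1
    -> return 2
    F(m=2) -> return 1  (same call as traced above)
  -> return 3
  F(m=3) -> return 2  (same call as traced above)
-> return 5

Final answer: 5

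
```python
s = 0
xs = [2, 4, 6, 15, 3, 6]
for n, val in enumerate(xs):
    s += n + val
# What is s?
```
Trace:
  s=0
  s=2, n=0, val=2
  s=7, n=1, val=4
  s=15, n=2, val=6
  s=33, n=3, val=15
  s=40, n=4, val=3
  s=51, n=5, val=6

Final answer: 51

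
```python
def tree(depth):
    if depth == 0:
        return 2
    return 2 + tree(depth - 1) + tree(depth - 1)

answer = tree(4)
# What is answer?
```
Call trace (a repeated sub-call is expanded the first time; later identical calls just restate its return value):
tree(depth=4)
  tree(depth=3)
    tree(depth=2)
      tree(depth=1)
        tree(depth=0)
        -> return 2
        tree(depth=0)
        -> return 2
      -> return 6
      tree(depth=1) -> return 6  (same call as traced above)
    -> return 14
    tree(depth=2) -> return 14  (same call as traced above)
  -> return 30
  tree(depth=3) -> return 30  (same call as traced above)
-> return 62

Final answer: 62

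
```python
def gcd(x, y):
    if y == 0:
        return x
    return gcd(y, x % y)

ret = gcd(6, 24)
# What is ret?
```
Call trace:
gcd(x=6, y=24)
  gcd(x=24, y=6)
    gcd(x=6, y=0)
    -> return 6
  -> return 6
-> return 6

Final answer: 6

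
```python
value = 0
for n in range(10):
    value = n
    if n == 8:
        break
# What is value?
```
Trace:
  value=0
  value=0, n=0
  value=1, n=1
  value=2, n=2
  value=3, n=3
  value=4, n=4
  value=5, n=5
  value=6, n=6
  value=7, n=7
  value=8, n=8

Final answer: 8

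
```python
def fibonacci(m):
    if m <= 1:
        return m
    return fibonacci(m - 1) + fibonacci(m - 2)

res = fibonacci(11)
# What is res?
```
Call trace (a repeated sub-call is expanded the first time; later identical calls just restate its return value):
fibonacci(m=11)
  fibonacci(m=10)
    fibonacci(m=9)
      fibonacci(m=8)
        fibonacci(m=7)
          fibonacci(m=6)
            fibonacci(m=5)
              fibonacci(m=4)
                fibonacci(m=3)
                  fibonacci(m=2)
                    fibonacci(m=1)
                    -> return 1
                    fibonacci(m=0)
                    -> return 0
                  -> return 1
                  fibonacci(m=1)
                  -> return 1
                -> return 2
                fibonacci(m=2) -> return 1  (same call as traced above)
              -> return 3
              fibonacci(m=3) -> return 2  (same call as traced above)
            -> return 5
            fibonacci(m=4) -> return 3  (same call as traced above)
          -> return 8
          fibonacci(m=5) -> return 5  (same call as traced above)
        -> return 13
        fibonacci(m=6) -> return 8  (same call as traced above)
      -> return 21
      fibonacci(m=7) -> return 13  (same call as traced above)
    -> return 34
    fibonacci(m=8) -> return 21  (same call as traced above)
  -> return 55
  fibonacci(m=9) -> return 34  (same call as traced above)
-> return 89

Final answer: 89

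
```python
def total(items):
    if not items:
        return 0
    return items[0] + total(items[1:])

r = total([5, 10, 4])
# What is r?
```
Call trace:
total(items=[5, 10, 4])
  total(items=[10, 4])
    total(items=[4])
      total(items=[])
      -> return 0
    -> return 4
  -> return 14
-> return 19

Final answer: 19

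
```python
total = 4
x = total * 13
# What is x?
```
Trace:
  total=4
  total=4, x=52

Final answer: 52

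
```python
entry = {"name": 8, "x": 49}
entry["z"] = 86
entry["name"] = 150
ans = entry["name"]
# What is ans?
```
Trace:
  entry={'name': 8, 'x': 49}
  entry={'name': 8, 'x': 49, 'z': 86}
  entry={'name': 150, 'x': 49, 'z': 86}
  entry={'name': 150, 'x': 49, 'z': 86}, ans=150

Final answer: 150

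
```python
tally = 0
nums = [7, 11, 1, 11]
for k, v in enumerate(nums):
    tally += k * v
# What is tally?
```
Trace:
  tally=0
  tally=0, k=0, v=7
  tally=11, k=1, v=11
  tally=13, k=2, v=1
  tally=46, k=3, v=11

Final answer: 46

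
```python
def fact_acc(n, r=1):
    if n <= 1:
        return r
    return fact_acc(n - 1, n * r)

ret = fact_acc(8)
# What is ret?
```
Call trace:
fact_acc(n=8, r=1)
  fact_acc(n=7, r=8)
    fact_acc(n=6, r=56)
      fact_acc(n=5, r=336)
        fact_acc(n=4, r=1680)
          fact_acc(n=3, r=6720)
            fact_acc(n=2, r=20160)
              fact_acc(n=1, r=40320)
              -> return 40320
            -> return 40320
          -> return 40320
        -> return 40320
      -> return 40320
    -> return 40320
  -> return 40320
-> return 40320

Final answer: 40320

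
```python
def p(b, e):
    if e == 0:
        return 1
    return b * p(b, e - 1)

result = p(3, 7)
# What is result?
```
Call trace:
p(b=3, e=7)
  p(b=3, e=6)
    p(b=3, e=5)
      p(b=3, e=4)
        p(b=3, e=3)
          p(b=3, e=2)
            p(b=3, e=1)
              p(b=3, e=0)
              -> return 1
            -> return 3
          -> return 9
        -> return 27
      -> return 81
    -> return 243
  -> return 729
-> return 2187

Final answer: 2187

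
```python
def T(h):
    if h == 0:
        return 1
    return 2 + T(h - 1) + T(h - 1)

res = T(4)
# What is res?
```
Call trace (a repeated sub-call is expanded the first time; later identical calls just restate its return value):
T(h=4)
  T(h=3)
    T(h=2)
      T(h=1)
        T(h=0)
        -> return 1
        T(h=0)
        -> return 1
      -> return 4
      T(h=1) -> return 4  (same call as traced above)
    -> return 10
    T(h=2) -> return 10  (same call as traced above)
  -> return 22
  T(h=3) -> return 22  (same call as traced above)
-> return 46

Final answer: 46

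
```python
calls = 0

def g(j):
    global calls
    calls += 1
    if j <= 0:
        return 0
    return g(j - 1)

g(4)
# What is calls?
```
Call trace:
g(j=4)
  g(j=3)
    g(j=2)
      g(j=1)
        g(j=0)
        -> return 0
      -> return 0
    -> return 0
  -> return 0
-> return 0

calls is incremented once per call. g is entered once for each j = 4, 3, 2, 1, 0 (the j <= 0 call returns without recursing), i.e. 4 + 1 calls.
calls = 5

Final answer: 5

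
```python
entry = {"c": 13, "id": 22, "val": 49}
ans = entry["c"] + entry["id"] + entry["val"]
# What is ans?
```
Trace:
  entry={'c': 13, 'id': 22, 'val': 49}
  entry={'c': 13, 'id': 22, 'val': 49}, ans=84

Final answer: 84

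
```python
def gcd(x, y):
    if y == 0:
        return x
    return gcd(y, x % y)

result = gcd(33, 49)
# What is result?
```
Call trace:
gcd(x=33, y=49)
  gcd(x=49, y=33)
    gcd(x=33, y=16)
      gcd(x=16, y=1)
        gcd(x=1, y=0)
        -> return 1
      -> return 1
    -> return 1
  -> return 1
-> return 1

Final answer: 1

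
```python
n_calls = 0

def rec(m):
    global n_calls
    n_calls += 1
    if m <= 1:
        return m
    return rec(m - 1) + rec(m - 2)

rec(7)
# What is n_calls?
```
Call trace (a repeated sub-call is expanded the first time; later identical calls just restate its return value):
rec(m=7)
  rec(m=6)
    rec(m=5)
      rec(m=4)
        rec(m=3)
          rec(m=2)
            rec(m=1)
            -> return 1
            rec(m=0)
            -> return 0
          -> return 1
          rec(m=1)
          -> return 1
        -> return 2
        rec(m=2) -> return 1  (same call as traced above)
      -> return 3
      rec(m=3) -> return 2  (same call as traced above)
    -> return 5
    rec(m=4) -> return 3  (same call as traced above)
  -> return 8
  rec(m=5) -> return 5  (same call as traced above)
-> return 13

n_calls is incremented once per call, so count the calls in each subtree. Let C(m) = number of calls made by rec(m).
C(0) = C(1) = 1 (base case, no recursion); C(m) = 1 + C(m - 1) + C(m - 2) otherwise.
C(2) = 1 + C(1) + C(0) = 1 + 1 + 1 = 3
C(3) = 1 + C(2) + C(1) = 1 + 3 + 1 = 5
C(4) = 1 + C(3) + C(2) = 1 + 5 + 3 = 9
C(5) = 1 + C(4) + C(3) = 1 + 9 + 5 = 15
C(6) = 1 + C(5) + C(4) = 1 + 15 + 9 = 25
C(7) = 1 + C(6) + C(5) = 1 + 25 + 15 = 41
n_calls = C(7) = 41

Final answer: 41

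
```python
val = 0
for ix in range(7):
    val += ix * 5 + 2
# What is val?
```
Trace:
  val=0
  val=2, ix=0
  val=9, ix=1
  val=21, ix=2
  val=38, ix=3
  val=60, ix=4
  val=87, ix=5
  val=119, ix=6

Final answer: 119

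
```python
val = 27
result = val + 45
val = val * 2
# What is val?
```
Trace:
  val=27
  val=27, result=72
  val=54, result=72

Final answer: 54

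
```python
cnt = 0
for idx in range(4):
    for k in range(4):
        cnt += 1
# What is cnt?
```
Trace:
  cnt=0
  cnt=1, idx=0, k=0
  cnt=2, idx=0, k=1
  cnt=3, idx=0, k=2
  cnt=4, idx=0, k=3
  cnt=5, idx=1, k=0
  cnt=6, idx=1, k=1
  cnt=7, idx=1, k=2
  cnt=8, idx=1, k=3
  cnt=9, idx=2, k=0
  cnt=10, idx=2, k=1
  cnt=11, idx=2, k=2
  cnt=12, idx=2, k=3
  cnt=13, idx=3, k=0
  cnt=14, idx=3, k=1
  cnt=15, idx=3, k=2
  cnt=16, idx=3, k=3

Final answer: 16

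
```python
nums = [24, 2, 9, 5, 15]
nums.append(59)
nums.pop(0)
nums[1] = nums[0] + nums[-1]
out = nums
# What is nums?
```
Trace:
  nums=[24, 2, 9, 5, 15]
  nums=[24, 2, 9, 5, 15, 59]
  nums=[2, 9, 5, 15, 59]
  nums=[2, 61, 5, 15, 59]
  nums=[2, 61, 5, 15, 59], out=[2, 61, 5, 15, 59]

Final answer: [2, 61, 5, 15, 59]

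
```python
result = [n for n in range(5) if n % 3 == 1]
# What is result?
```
Trace:
  n=0
  n=1
  n=2
  n=3
  n=4
  result=[1, 4]

Final answer: [1, 4]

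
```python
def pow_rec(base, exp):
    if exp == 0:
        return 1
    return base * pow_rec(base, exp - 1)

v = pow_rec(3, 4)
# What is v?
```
Call trace:
pow_rec(base=3, exp=4)
  pow_rec(base=3, exp=3)
    pow_rec(base=3, exp=2)
      pow_rec(base=3, exp=1)
        pow_rec(base=3, exp=0)
        -> return 1
      -> return 3
    -> return 9
  -> return 27
-> return 81

Final answer: 81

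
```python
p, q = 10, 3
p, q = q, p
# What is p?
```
Trace:
  p=10, q=3
  p=3, q=10

Final answer: 3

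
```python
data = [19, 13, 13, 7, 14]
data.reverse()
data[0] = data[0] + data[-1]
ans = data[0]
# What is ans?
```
Trace:
  data=[19, 13, 13, 7, 14]
  data=[14, 7, 13, 13, 19]
  data=[33, 7, 13, 13, 19]
  data=[33, 7, 13, 13, 19], ans=33

Final answer: 33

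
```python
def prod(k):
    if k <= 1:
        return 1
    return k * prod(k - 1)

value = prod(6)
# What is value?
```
Call trace:
prod(k=6)
  prod(k=5)
    prod(k=4)
      prod(k=3)
        prod(k=2)
          prod(k=1)
          -> return 1
        -> return 2
      -> return 6
    -> return 24
  -> return 120
-> return 720

Final answer: 720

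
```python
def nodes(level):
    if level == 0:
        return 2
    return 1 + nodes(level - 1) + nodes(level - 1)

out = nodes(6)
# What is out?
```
Call trace (a repeated sub-call is expanded the first time; later identical calls just restate its return value):
nodes(level=6)
  nodes(level=5)
    nodes(level=4)
      nodes(level=3)
        nodes(level=2)
          nodes(level=1)
            nodes(level=0)
            -> return 2
            nodes(level=0)
            -> return 2
          -> return 5
          nodes(level=1) -> return 5  (same call as traced above)
        -> return 11
        nodes(level=2) -> return 11  (same call as traced above)
      -> return 23
      nodes(level=3) -> return 23  (same call as traced above)
    -> return 47
    nodes(level=4) -> return 47  (same call as traced above)
  -> return 95
  nodes(level=5) -> return 95  (same call as traced above)
-> return 191

Final answer: 191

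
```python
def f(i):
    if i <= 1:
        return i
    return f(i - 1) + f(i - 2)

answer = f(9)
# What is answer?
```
Call trace (a repeated sub-call is expanded the first time; later identical calls just restate its return value):
f(i=9)
  f(i=8)
    f(i=7)
      f(i=6)
        f(i=5)
          f(i=4)
            f(i=3)
              f(i=2)
                f(i=1)
                -> return 1
                f(i=0)
                -> return 0
              -> return 1
              f(i=1)
              -> return 1
            -> return 2
            f(i=2) -> return 1  (same call as traced above)
          -> return 3
          f(i=3) -> return 2  (same call as traced above)
        -> return 5
        f(i=4) -> return 3  (same call as traced above)
      -> return 8
      f(i=5) -> return 5  (same call as traced above)
    -> return 13
    f(i=6) -> return 8  (same call as traced above)
  -> return 21
  f(i=7) -> return 13  (same call as traced above)
-> return 34

Final answer: 34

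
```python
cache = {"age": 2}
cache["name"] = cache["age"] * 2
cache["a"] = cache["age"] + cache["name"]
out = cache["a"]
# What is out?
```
Trace:
  cache={'age': 2}
  cache={'age': 2, 'name': 4}
  cache={'age': 2, 'name': 4, 'a': 6}
  cache={'age': 2, 'name': 4, 'a': 6}, out=6

Final answer: 6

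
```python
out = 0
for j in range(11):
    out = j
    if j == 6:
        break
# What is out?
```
Trace:
  out=0
  out=0, j=0
  out=1, j=1
  out=2, j=2
  out=3, j=3
  out=4, j=4
  out=5, j=5
  out=6, j=6

Final answer: 6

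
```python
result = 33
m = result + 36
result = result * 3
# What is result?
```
Trace:
  result=33
  result=33, m=69
  result=99, m=69

Final answer: 99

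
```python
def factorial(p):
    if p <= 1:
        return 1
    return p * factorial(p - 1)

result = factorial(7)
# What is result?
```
Call trace:
factorial(p=7)
  factorial(p=6)
    factorial(p=5)
      factorial(p=4)
        factorial(p=3)
          factorial(p=2)
            factorial(p=1)
            -> return 1
          -> return 2
        -> return 6
      -> return 24
    -> return 120
  -> return 720
-> return 5040

Final answer: 5040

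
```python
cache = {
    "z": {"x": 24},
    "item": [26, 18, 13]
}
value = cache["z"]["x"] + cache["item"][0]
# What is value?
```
Trace:
  cache={'z': {'x': 24}, 'item': [26, 18, 13]}
  cache={'z': {'x': 24}, 'item': [26, 18, 13]}, value=50

Final answer: 50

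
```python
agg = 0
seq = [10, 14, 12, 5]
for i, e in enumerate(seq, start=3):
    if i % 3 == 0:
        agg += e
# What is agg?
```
Trace:
  agg=0
  agg=10, i=3, e=10
  agg=10, i=4, e=14
  agg=10, i=5, e=12
  agg=15, i=6, e=5

Final answer: 15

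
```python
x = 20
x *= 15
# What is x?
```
Trace:
  x=20
  x=300

Final answer: 300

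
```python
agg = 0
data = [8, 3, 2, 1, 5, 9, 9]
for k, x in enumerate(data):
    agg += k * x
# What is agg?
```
Trace:
  agg=0
  agg=0, k=0, x=8
  agg=3, k=1, x=3
  agg=7, k=2, x=2
  agg=10, k=3, x=1
  agg=30, k=4, x=5
  agg=75, k=5, x=9
  agg=129, k=6, x=9

Final answer: 129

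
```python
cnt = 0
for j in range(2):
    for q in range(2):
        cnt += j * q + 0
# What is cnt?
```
Trace:
  cnt=0
  cnt=0, j=0, q=0
  cnt=0, j=0, q=1
  cnt=0, j=1, q=0
  cnt=1, j=1, q=1

Final answer: 1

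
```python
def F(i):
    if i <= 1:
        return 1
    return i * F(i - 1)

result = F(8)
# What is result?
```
Call trace:
F(i=8)
  F(i=7)
    F(i=6)
      F(i=5)
        F(i=4)
          F(i=3)
            F(i=2)
              F(i=1)
              -> return 1
            -> return 2
          -> return 6
        -> return 24
      -> return 120
    -> return 720
  -> return 5040
-> return 40320

Final answer: 40320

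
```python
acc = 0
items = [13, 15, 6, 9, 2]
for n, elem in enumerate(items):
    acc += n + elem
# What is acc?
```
Trace:
  acc=0
  acc=13, n=0, elem=13
  acc=29, n=1, elem=15
  acc=37, n=2, elem=6
  acc=49, n=3, elem=9
  acc=55, n=4, elem=2

Final answer: 55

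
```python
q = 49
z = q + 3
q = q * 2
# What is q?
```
Trace:
  q=49
  q=49, z=52
  q=98, z=52

Final answer: 98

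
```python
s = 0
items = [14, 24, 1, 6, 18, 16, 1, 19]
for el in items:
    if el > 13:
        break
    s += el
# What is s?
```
Trace:
  s=0
  s=0, el=14

Final answer: 0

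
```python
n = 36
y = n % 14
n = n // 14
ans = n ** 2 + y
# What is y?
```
Trace:
  n=36
  n=36, y=8
  n=2, y=8
  n=2, y=8, ans=12

Final answer: 8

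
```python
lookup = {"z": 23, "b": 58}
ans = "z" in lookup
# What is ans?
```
Trace:
  lookup={'z': 23, 'b': 58}
  lookup={'z': 23, 'b': 58}, ans=True

Final answer: True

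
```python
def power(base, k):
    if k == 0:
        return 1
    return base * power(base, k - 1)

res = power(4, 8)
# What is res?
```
Call trace:
power(base=4, k=8)
  power(base=4, k=7)
    power(base=4, k=6)
      power(base=4, k=5)
        power(base=4, k=4)
          power(base=4, k=3)
            power(base=4, k=2)
              power(base=4, k=1)
                power(base=4, k=0)
                -> return 1
              -> return 4
            -> return 16
          -> return 64
        -> return 256
      -> return 1024
    -> return 4096
  -> return 16384
-> return 65536

Final answer: 65536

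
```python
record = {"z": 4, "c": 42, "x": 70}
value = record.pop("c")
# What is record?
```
Trace:
  record={'z': 4, 'c': 42, 'x': 70}
  record={'z': 4, 'x': 70}, value=42

Final answer: {'z': 4, 'x': 70}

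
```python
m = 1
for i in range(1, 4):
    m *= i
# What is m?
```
Trace:
  m=1
  m=1, i=1
  m=2, i=2
  m=6, i=3

Final answer: 6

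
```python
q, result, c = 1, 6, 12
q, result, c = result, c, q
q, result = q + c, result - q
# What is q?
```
Trace:
  q=1, result=6, c=12
  q=6, result=12, c=1
  q=7, result=6, c=1

Final answer: 7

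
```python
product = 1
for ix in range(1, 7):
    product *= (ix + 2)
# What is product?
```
Trace:
  product=1
  product=3, ix=1
  product=12, ix=2
  product=60, ix=3
  product=360, ix=4
  product=2520, ix=5
  product=20160, ix=6

Final answer: 20160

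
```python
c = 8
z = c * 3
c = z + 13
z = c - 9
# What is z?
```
Trace:
  c=8
  c=8, z=24
  c=37, z=24
  c=37, z=28

Final answer: 28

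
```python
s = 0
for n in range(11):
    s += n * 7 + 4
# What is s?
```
Trace:
  s=0
  s=4, n=0
  s=15, n=1
  s=33, n=2
  s=58, n=3
  s=90, n=4
  s=129, n=5
  s=175, n=6
  s=228, n=7
  s=288, n=8
  s=355, n=9
  s=429, n=10

Final answer: 429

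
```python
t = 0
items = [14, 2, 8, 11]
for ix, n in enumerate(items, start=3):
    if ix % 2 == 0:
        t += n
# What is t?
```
Trace:
  t=0
  t=0, ix=3, n=14
  t=2, ix=4, n=2
  t=2, ix=5, n=8
  t=13, ix=6, n=11

Final answer: 13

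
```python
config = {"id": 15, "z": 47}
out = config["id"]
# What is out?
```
Trace:
  config={'id': 15, 'z': 47}
  config={'id': 15, 'z': 47}, out=15

Final answer: 15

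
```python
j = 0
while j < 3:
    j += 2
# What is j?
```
Trace:
  j=0
  j=2
  j=4

Final answer: 4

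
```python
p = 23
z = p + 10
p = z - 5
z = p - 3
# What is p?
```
Trace:
  p=23
  p=23, z=33
  p=28, z=33
  p=28, z=25

Final answer: 28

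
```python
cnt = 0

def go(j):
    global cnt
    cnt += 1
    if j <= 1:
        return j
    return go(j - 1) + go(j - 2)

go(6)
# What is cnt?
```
Call trace (a repeated sub-call is expanded the first time; later identical calls just restate its return value):
go(j=6)
  go(j=5)
    go(j=4)
      go(j=3)
        go(j=2)
          go(j=1)
          -> return 1
          go(j=0)
          -> return 0
        -> return 1
        go(j=1)
        -> return 1
      -> return 2
      go(j=2) -> return 1  (same call as traced above)
    -> return 3
    go(j=3) -> return 2  (same call as traced above)
  -> return 5
  go(j=4) -> return 3  (same call as traced above)
-> return 8

cnt is incremented once per call, so count the calls in each subtree. Let C(j) = number of calls made by go(j).
C(0) = C(1) = 1 (base case, no recursion); C(j) = 1 + C(j - 1) + C(j - 2) otherwise.
C(2) = 1 + C(1) + C(0) = 1 + 1 + 1 = 3
C(3) = 1 + C(2) + C(1) = 1 + 3 + 1 = 5
C(4) = 1 + C(3) + C(2) = 1 + 5 + 3 = 9
C(5) = 1 + C(4) + C(3) = 1 + 9 + 5 = 15
C(6) = 1 + C(5) + C(4) = 1 + 15 + 9 = 25
cnt = C(6) = 25

Final answer: 25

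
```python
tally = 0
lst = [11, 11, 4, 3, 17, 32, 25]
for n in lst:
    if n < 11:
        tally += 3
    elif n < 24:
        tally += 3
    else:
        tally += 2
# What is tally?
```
Trace:
  tally=0
  tally=3, n=11
  tally=6, n=11
  tally=9, n=4
  tally=12, n=3
  tally=15, n=17
  tally=17, n=32
  tally=19, n=25

Final answer: 19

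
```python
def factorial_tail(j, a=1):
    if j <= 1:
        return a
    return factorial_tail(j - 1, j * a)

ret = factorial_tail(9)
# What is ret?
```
Call trace:
factorial_tail(j=9, a=1)
  factorial_tail(j=8, a=9)
    factorial_tail(j=7, a=72)
      factorial_tail(j=6, a=504)
        factorial_tail(j=5, a=3024)
          factorial_tail(j=4, a=15120)
            factorial_tail(j=3, a=60480)
              factorial_tail(j=2, a=181440)
                factorial_tail(j=1, a=362880)
                -> return 362880
              -> return 362880
            -> return 362880
          -> return 362880
        -> return 362880
      -> return 362880
    -> return 362880
  -> return 362880
-> return 362880

Final answer: 362880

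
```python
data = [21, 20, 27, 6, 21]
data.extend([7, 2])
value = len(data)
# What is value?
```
Trace:
  data=[21, 20, 27, 6, 21]
  data=[21, 20, 27, 6, 21, 7, 2]
  data=[21, 20, 27, 6, 21, 7, 2], value=7

Final answer: 7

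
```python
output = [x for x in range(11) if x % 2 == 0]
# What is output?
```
Trace:
  x=0
  x=1
  x=2
  x=3
  x=4
  x=5
  x=6
  x=7
  x=8
  x=9
  x=10
  output=[0, 2, 4, 6, 8, 10]

Final answer: [0, 2, 4, 6, 8, 10]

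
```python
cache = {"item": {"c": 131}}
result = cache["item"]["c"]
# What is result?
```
Trace:
  cache={'item': {'c': 131}}
  cache={'item': {'c': 131}}, result=131

Final answer: 131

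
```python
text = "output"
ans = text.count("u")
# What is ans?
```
Trace:
  text='output'
  text='output', ans=2

Final answer: 2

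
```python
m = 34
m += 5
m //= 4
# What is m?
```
Trace:
  m=34
  m=39
  m=9

Final answer: 9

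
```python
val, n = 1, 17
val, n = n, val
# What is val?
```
Trace:
  val=1, n=17
  val=17, n=1

Final answer: 17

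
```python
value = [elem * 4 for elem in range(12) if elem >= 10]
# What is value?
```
Trace:
  elem=0
  elem=1
  elem=2
  elem=3
  elem=4
  elem=5
  elem=6
  elem=7
  elem=8
  elem=9
  elem=10
  elem=11
  value=[40, 44]

Final answer: [40, 44]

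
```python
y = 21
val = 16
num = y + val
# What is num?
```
Trace:
  y=21
  y=21, val=16
  y=21, val=16, num=37

Final answer: 37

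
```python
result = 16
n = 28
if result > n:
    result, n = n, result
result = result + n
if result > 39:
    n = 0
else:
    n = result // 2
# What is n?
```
Trace:
  result=16
  result=16, n=28
  result=16, n=28
  result=44, n=28
  result=44, n=0

Final answer: 0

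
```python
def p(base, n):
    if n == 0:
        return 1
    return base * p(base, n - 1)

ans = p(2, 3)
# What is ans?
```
Call trace:
p(base=2, n=3)
  p(base=2, n=2)
    p(base=2, n=1)
      p(base=2, n=0)
      -> return 1
    -> return 2
  -> return 4
-> return 8

Final answer: 8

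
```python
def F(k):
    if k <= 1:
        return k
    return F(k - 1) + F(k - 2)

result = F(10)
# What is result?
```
Call trace (a repeated sub-call is expanded the first time; later identical calls just restate its return value):
F(k=10)
  F(k=9)
    F(k=8)
      F(k=7)
        F(k=6)
          F(k=5)
            F(k=4)
              F(k=3)
                F(k=2)
                  F(k=1)
                  -> return 1
                  F(k=0)
                  -> return 0
                -> return 1
                F(k=1)
                -> return 1
              -> return 2
              F(k=2) -> return 1  (same call as traced above)
            -> return 3
            F(k=3) -> return 2  (same call as traced above)
          -> return 5
          F(k=4) -> return 3  (same call as traced above)
        -> return 8
        F(k=5) -> return 5  (same call as traced above)
      -> return 13
      F(k=6) -> return 8  (same call as traced above)
    -> return 21
    F(k=7) -> return 13  (same call as traced above)
  -> return 34
  F(k=8) -> return 21  (same call as traced above)
-> return 55

Final answer: 55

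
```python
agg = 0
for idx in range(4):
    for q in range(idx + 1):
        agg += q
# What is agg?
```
Trace:
  agg=0
  agg=0, idx=0, q=0
  agg=0, idx=1, q=0
  agg=1, idx=1, q=1
  agg=1, idx=2, q=0
  agg=2, idx=2, q=1
  agg=4, idx=2, q=2
  agg=4, idx=3, q=0
  agg=5, idx=3, q=1
  agg=7, idx=3, q=2
  agg=10, idx=3, q=3

Final answer: 10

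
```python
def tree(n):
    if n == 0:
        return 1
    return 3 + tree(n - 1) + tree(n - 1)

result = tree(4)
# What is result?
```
Call trace (a repeated sub-call is expanded the first time; later identical calls just restate its return value):
tree(n=4)
  tree(n=3)
    tree(n=2)
      tree(n=1)
        tree(n=0)
        -> return 1
        tree(n=0)
        -> return 1
      -> return 5
      tree(n=1) -> return 5  (same call as traced above)
    -> return 13
    tree(n=2) -> return 13  (same call as traced above)
  -> return 29
  tree(n=3) -> return 29  (same call as traced above)
-> return 61

Final answer: 61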